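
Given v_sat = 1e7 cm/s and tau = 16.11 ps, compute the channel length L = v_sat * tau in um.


Step 1: tau in seconds = 16.11 ps * 1e-12 = 1.6110e-11 s
Step 2: L = v_sat * tau = 1e7 * 1.6110e-11 = 1.6110e-04 cm
Step 3: L in um = 1.6110e-04 * 1e4 = 1.611 um

1.611


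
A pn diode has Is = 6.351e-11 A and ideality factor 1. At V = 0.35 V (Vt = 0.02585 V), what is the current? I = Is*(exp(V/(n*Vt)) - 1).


Step 1: V/(n*Vt) = 0.35/(1*0.02585) = 13.5397
Step 2: exp(13.5397) = 7.5896e+05
Step 3: I = 6.351e-11 * (7.5896e+05 - 1) = 4.82e-05 A

4.82e-05


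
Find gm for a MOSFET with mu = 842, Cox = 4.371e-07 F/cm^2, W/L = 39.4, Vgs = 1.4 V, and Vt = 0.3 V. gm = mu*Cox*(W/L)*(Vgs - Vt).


Step 1: Vov = Vgs - Vt = 1.4 - 0.3 = 1.1 V
Step 2: gm = mu * Cox * (W/L) * Vov
Step 3: gm = 842 * 4.371e-07 * 39.4 * 1.1 = 1.60e-02 S

1.60e-02


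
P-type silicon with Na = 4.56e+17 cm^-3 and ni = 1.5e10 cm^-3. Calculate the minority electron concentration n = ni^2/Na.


Step 1: Majority hole concentration p ≈ Na = 4.56e+17 cm^-3
Step 2: n = ni^2 / Na = (1.5e10)^2 / 4.56e+17
Step 3: n = 4.93e+02 cm^-3

4.93e+02


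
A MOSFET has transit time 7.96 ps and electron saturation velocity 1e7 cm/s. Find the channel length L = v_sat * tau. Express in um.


Step 1: tau in seconds = 7.96 ps * 1e-12 = 7.9600e-12 s
Step 2: L = v_sat * tau = 1e7 * 7.9600e-12 = 7.9600e-05 cm
Step 3: L in um = 7.9600e-05 * 1e4 = 0.796 um

0.796


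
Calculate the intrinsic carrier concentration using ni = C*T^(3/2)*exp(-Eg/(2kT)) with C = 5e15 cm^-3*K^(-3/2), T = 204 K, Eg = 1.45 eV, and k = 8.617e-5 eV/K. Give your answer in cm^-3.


Step 1: Compute kT = 8.617e-5 * 204 = 0.01757868 eV
Step 2: Exponent = -Eg/(2kT) = -1.45/(2*0.01757868) = -41.24314
Step 3: T^(3/2) = 204^1.5 = 2913.70
Step 4: ni = 5e15 * 2913.70 * exp(-41.24314) = 1.79e+01 cm^-3

1.79e+01


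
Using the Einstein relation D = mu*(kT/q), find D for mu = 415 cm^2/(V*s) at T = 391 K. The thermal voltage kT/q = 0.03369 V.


Step 1: D = mu * (kT/q)
Step 2: D = 415 * 0.03369
Step 3: D = 13.98 cm^2/s

13.98


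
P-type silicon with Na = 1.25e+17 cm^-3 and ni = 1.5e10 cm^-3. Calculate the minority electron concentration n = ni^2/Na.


Step 1: Majority hole concentration p ≈ Na = 1.25e+17 cm^-3
Step 2: n = ni^2 / Na = (1.5e10)^2 / 1.25e+17
Step 3: n = 1.80e+03 cm^-3

1.80e+03


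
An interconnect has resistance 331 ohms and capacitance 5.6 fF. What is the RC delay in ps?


Step 1: tau = R * C
Step 2: tau = 331 * 5.6 fF = 331 * 5.6e-15 F
Step 3: tau = 1.8536e-12 s = 1.8536 ps

1.8536


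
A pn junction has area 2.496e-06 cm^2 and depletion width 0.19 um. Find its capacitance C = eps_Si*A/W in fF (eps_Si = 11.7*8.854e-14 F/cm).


Step 1: eps_Si = 11.7 * 8.854e-14 = 1.035918e-12 F/cm
Step 2: W in cm = 0.19 * 1e-4 = 1.90e-05 cm
Step 3: C = 1.035918e-12 * 2.496e-06 / 1.90e-05 = 1.360869e-13 F
Step 4: C = 136.09 fF

136.09


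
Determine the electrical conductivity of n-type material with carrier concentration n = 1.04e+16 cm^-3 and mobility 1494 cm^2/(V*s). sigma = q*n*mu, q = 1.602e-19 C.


Step 1: sigma = q * n * mu
Step 2: sigma = 1.602e-19 * 1.04e+16 * 1494
Step 3: sigma = 2.489e+00 S/cm

2.489e+00


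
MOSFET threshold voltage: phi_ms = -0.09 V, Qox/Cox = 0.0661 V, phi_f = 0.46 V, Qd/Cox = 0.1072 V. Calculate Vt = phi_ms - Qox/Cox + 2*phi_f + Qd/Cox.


Step 1: Vt = phi_ms - Qox/Cox + 2*phi_f + Qd/Cox
Step 2: Vt = -0.09 - 0.0661 + 2*0.46 + 0.1072
Step 3: Vt = -0.09 - 0.0661 + 0.92 + 0.1072
Step 4: Vt = 0.8711 V

0.8711


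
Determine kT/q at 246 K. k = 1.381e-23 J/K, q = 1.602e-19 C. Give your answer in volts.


Step 1: kT = 1.381e-23 * 246 = 3.39726e-21 J
Step 2: Vt = kT/q = 3.39726e-21 / 1.602e-19
Step 3: Vt = 0.02121 V

0.02121


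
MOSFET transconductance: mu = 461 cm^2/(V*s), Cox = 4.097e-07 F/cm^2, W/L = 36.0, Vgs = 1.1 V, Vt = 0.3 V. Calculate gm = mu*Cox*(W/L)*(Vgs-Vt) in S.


Step 1: Vov = Vgs - Vt = 1.1 - 0.3 = 0.8 V
Step 2: gm = mu * Cox * (W/L) * Vov
Step 3: gm = 461 * 4.097e-07 * 36.0 * 0.8 = 5.44e-03 S

5.44e-03


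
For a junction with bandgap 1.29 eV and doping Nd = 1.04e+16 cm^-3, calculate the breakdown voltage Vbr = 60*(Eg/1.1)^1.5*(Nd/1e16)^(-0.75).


Step 1: Eg/1.1 = 1.29/1.1 = 1.172727
Step 2: (Eg/1.1)^1.5 = 1.172727^1.5 = 1.269976
Step 3: (Nd/1e16)^(-0.75) = (1.04)^(-0.75) = 0.971013
Step 4: Vbr = 60 * 1.269976 * 0.971013 = 74.0 V

74.0


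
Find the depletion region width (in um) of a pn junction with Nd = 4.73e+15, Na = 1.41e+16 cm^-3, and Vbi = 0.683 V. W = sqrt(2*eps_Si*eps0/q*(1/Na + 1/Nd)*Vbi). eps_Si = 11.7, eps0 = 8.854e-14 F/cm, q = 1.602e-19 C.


Step 1: 1/Na + 1/Nd = 1/1.41e+16 + 1/4.73e+15 = 2.82338e-16
Step 2: 2*eps*eps0/q = 2*11.7*8.854e-14/1.602e-19 = 1.293281e+07
Step 3: W^2 = 1.293281e+07 * 2.82338e-16 * 0.683 = 2.49392e-09
Step 4: W = sqrt(2.49392e-09) = 4.994e-05 cm = 0.4994 um

0.4994


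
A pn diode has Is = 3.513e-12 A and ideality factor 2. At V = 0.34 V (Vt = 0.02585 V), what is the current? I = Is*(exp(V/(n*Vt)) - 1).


Step 1: V/(n*Vt) = 0.34/(2*0.02585) = 6.5764
Step 2: exp(6.5764) = 7.1795e+02
Step 3: I = 3.513e-12 * (7.1795e+02 - 1) = 2.52e-09 A

2.52e-09


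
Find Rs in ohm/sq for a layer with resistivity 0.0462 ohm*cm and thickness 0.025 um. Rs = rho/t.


Step 1: Convert thickness to cm: t = 0.025 um = 2.5000e-06 cm
Step 2: Rs = rho / t = 0.0462 / 2.5000e-06
Step 3: Rs = 18480.0 ohm/sq

18480.0


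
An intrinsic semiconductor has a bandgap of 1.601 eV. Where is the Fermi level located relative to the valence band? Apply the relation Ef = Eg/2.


Step 1: For an intrinsic semiconductor, the Fermi level sits at midgap.
Step 2: Ef = Eg / 2 = 1.601 / 2 = 0.8005 eV

0.8005


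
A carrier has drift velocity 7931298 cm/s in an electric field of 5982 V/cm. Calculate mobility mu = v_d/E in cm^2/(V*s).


Step 1: mu = v_d / E
Step 2: mu = 7931298 / 5982
Step 3: mu = 1325.86 cm^2/(V*s)

1325.86


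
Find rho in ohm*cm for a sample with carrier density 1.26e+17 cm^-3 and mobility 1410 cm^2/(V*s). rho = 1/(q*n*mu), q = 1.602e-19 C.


Step 1: sigma = q * n * mu = 1.602e-19 * 1.26e+17 * 1410 = 2.84611e+01 S/cm
Step 2: rho = 1 / sigma = 1 / 2.84611e+01 = 0.03514 ohm*cm

0.03514


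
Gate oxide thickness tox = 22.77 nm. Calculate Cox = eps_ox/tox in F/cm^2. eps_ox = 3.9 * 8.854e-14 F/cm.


Step 1: eps_ox = 3.9 * 8.854e-14 = 3.45306e-13 F/cm
Step 2: tox in cm = 22.77 nm * 1e-7 = 2.2770e-06 cm
Step 3: Cox = 3.45306e-13 / 2.2770e-06 = 1.52e-07 F/cm^2

1.52e-07


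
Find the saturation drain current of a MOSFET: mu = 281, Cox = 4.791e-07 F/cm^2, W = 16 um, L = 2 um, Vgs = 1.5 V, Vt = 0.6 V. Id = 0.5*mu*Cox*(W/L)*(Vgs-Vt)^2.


Step 1: Overdrive voltage Vov = Vgs - Vt = 1.5 - 0.6 = 0.9 V
Step 2: W/L = 16/2 = 8
Step 3: Id = 0.5 * 281 * 4.791e-07 * 8 * 0.9^2
Step 4: Id = 4.36e-04 A

4.36e-04


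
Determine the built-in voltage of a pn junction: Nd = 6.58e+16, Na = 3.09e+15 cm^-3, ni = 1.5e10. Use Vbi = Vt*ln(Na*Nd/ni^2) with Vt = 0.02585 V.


Step 1: Compute Na*Nd/ni^2 = 3.09e+15 * 6.58e+16 / (1.5e10)^2 = 9.0365e+11
Step 2: ln(9.0365e+11) = 27.5297
Step 3: Vbi = 0.02585 * 27.5297 = 0.712 V

0.712


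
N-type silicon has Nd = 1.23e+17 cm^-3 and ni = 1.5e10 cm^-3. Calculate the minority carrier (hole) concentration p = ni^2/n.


Step 1: Since Nd >> ni, n ≈ Nd = 1.23e+17 cm^-3
Step 2: p = ni^2 / n = (1.5e10)^2 / 1.23e+17
Step 3: p = 2.25e20 / 1.23e+17 = 1.83e+03 cm^-3

1.83e+03


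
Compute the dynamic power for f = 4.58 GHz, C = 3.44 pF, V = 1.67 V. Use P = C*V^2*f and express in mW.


Step 1: V^2 = 1.67^2 = 2.7889 V^2
Step 2: P = C*V^2*f = 3.44e-12 F * 2.7889 * 4.58e9 Hz
Step 3: P = 4.393967728e-02 W
Step 4: P = 43.94 mW

43.94


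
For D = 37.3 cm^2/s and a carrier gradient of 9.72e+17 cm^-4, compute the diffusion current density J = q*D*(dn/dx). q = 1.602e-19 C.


Step 1: J = q * D * (dn/dx)
Step 2: J = 1.602e-19 * 37.3 * 9.72e+17
Step 3: J = 5.81e+00 A/cm^2

5.81e+00


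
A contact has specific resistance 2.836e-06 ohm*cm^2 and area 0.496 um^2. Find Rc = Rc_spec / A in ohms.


Step 1: Convert area to cm^2: 0.496 um^2 = 4.9600e-09 cm^2
Step 2: Rc = Rc_spec / A = 2.836e-06 / 4.9600e-09
Step 3: Rc = 5.72e+02 ohms

5.72e+02


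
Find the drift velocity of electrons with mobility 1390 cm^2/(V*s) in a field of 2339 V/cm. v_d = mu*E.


Step 1: v_d = mu * E
Step 2: v_d = 1390 * 2339 = 3251210
Step 3: v_d = 3.25e+06 cm/s

3.25e+06


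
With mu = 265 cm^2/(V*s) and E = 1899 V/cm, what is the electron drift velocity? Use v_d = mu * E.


Step 1: v_d = mu * E
Step 2: v_d = 265 * 1899 = 503235
Step 3: v_d = 5.03e+05 cm/s

5.03e+05


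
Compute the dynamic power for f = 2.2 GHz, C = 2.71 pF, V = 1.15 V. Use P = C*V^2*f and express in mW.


Step 1: V^2 = 1.15^2 = 1.3225 V^2
Step 2: P = C*V^2*f = 2.71e-12 F * 1.3225 * 2.2e9 Hz
Step 3: P = 7.884745e-03 W
Step 4: P = 7.885 mW

7.885


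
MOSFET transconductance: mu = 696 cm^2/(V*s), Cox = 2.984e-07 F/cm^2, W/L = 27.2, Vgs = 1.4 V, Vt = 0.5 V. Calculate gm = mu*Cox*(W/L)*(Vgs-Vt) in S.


Step 1: Vov = Vgs - Vt = 1.4 - 0.5 = 0.9 V
Step 2: gm = mu * Cox * (W/L) * Vov
Step 3: gm = 696 * 2.984e-07 * 27.2 * 0.9 = 5.08e-03 S

5.08e-03


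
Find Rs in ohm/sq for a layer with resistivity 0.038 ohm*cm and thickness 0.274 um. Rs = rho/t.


Step 1: Convert thickness to cm: t = 0.274 um = 2.7400e-05 cm
Step 2: Rs = rho / t = 0.038 / 2.7400e-05
Step 3: Rs = 1386.9 ohm/sq

1386.9


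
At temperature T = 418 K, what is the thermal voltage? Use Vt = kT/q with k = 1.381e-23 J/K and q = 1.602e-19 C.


Step 1: kT = 1.381e-23 * 418 = 5.77258e-21 J
Step 2: Vt = kT/q = 5.77258e-21 / 1.602e-19
Step 3: Vt = 0.03603 V

0.03603


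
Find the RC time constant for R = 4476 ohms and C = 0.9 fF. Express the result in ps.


Step 1: tau = R * C
Step 2: tau = 4476 * 0.9 fF = 4476 * 9.0e-16 F
Step 3: tau = 4.0284e-12 s = 4.0284 ps

4.0284


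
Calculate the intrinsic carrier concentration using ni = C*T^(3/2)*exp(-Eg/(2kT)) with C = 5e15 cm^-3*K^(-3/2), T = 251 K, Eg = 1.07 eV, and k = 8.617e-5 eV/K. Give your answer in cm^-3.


Step 1: Compute kT = 8.617e-5 * 251 = 0.02162867 eV
Step 2: Exponent = -Eg/(2kT) = -1.07/(2*0.02162867) = -24.73569
Step 3: T^(3/2) = 251^1.5 = 3976.59
Step 4: ni = 5e15 * 3976.59 * exp(-24.73569) = 3.60e+08 cm^-3

3.60e+08


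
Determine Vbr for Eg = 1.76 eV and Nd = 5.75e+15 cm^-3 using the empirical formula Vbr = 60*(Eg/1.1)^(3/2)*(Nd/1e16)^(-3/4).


Step 1: Eg/1.1 = 1.76/1.1 = 1.600000
Step 2: (Eg/1.1)^1.5 = 1.600000^1.5 = 2.023858
Step 3: (Nd/1e16)^(-0.75) = (0.575)^(-0.75) = 1.514430
Step 4: Vbr = 60 * 2.023858 * 1.514430 = 183.9 V

183.9


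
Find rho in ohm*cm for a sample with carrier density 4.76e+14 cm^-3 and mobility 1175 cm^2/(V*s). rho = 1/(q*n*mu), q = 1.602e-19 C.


Step 1: sigma = q * n * mu = 1.602e-19 * 4.76e+14 * 1175 = 8.95999e-02 S/cm
Step 2: rho = 1 / sigma = 1 / 8.95999e-02 = 11.16 ohm*cm

11.16


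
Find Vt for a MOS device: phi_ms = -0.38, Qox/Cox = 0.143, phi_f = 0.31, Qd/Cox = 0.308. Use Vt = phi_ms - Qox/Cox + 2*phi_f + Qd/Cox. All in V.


Step 1: Vt = phi_ms - Qox/Cox + 2*phi_f + Qd/Cox
Step 2: Vt = -0.38 - 0.143 + 2*0.31 + 0.308
Step 3: Vt = -0.38 - 0.143 + 0.62 + 0.308
Step 4: Vt = 0.405 V

0.405


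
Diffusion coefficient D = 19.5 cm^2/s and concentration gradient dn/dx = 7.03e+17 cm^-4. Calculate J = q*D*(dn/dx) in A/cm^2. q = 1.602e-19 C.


Step 1: J = q * D * (dn/dx)
Step 2: J = 1.602e-19 * 19.5 * 7.03e+17
Step 3: J = 2.20e+00 A/cm^2

2.20e+00


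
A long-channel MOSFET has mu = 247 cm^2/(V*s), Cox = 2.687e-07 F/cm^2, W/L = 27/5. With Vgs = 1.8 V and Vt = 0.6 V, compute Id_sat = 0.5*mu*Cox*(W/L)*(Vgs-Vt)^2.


Step 1: Overdrive voltage Vov = Vgs - Vt = 1.8 - 0.6 = 1.2 V
Step 2: W/L = 27/5 = 5.4
Step 3: Id = 0.5 * 247 * 2.687e-07 * 5.4 * 1.2^2
Step 4: Id = 2.58e-04 A

2.58e-04


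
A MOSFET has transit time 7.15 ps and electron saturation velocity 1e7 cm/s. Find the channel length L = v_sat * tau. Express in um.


Step 1: tau in seconds = 7.15 ps * 1e-12 = 7.1500e-12 s
Step 2: L = v_sat * tau = 1e7 * 7.1500e-12 = 7.1500e-05 cm
Step 3: L in um = 7.1500e-05 * 1e4 = 0.715 um

0.715


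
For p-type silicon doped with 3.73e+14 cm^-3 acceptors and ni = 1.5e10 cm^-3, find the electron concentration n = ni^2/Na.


Step 1: Majority hole concentration p ≈ Na = 3.73e+14 cm^-3
Step 2: n = ni^2 / Na = (1.5e10)^2 / 3.73e+14
Step 3: n = 6.03e+05 cm^-3

6.03e+05


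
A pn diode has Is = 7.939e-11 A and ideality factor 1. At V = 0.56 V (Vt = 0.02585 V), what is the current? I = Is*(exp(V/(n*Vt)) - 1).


Step 1: V/(n*Vt) = 0.56/(1*0.02585) = 21.6634
Step 2: exp(21.6634) = 2.5603e+09
Step 3: I = 7.939e-11 * (2.5603e+09 - 1) = 2.03e-01 A

2.03e-01


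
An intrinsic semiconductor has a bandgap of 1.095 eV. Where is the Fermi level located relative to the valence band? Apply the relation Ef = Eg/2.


Step 1: For an intrinsic semiconductor, the Fermi level sits at midgap.
Step 2: Ef = Eg / 2 = 1.095 / 2 = 0.5475 eV

0.5475


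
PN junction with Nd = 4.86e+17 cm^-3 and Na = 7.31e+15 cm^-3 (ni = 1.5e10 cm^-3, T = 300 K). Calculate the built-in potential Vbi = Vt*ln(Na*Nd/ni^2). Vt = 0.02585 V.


Step 1: Compute Na*Nd/ni^2 = 7.31e+15 * 4.86e+17 / (1.5e10)^2 = 1.5790e+13
Step 2: ln(1.5790e+13) = 30.3904
Step 3: Vbi = 0.02585 * 30.3904 = 0.786 V

0.786


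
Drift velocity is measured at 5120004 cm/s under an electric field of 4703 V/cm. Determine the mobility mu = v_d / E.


Step 1: mu = v_d / E
Step 2: mu = 5120004 / 4703
Step 3: mu = 1088.67 cm^2/(V*s)

1088.67


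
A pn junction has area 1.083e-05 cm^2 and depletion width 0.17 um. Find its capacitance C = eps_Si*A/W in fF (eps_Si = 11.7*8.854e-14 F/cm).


Step 1: eps_Si = 11.7 * 8.854e-14 = 1.035918e-12 F/cm
Step 2: W in cm = 0.17 * 1e-4 = 1.70e-05 cm
Step 3: C = 1.035918e-12 * 1.083e-05 / 1.70e-05 = 6.599407e-13 F
Step 4: C = 659.94 fF

659.94


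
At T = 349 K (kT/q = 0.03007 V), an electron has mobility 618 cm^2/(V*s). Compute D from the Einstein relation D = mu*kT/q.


Step 1: D = mu * (kT/q)
Step 2: D = 618 * 0.03007
Step 3: D = 18.58 cm^2/s

18.58


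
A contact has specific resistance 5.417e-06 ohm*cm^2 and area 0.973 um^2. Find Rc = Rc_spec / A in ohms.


Step 1: Convert area to cm^2: 0.973 um^2 = 9.7300e-09 cm^2
Step 2: Rc = Rc_spec / A = 5.417e-06 / 9.7300e-09
Step 3: Rc = 5.57e+02 ohms

5.57e+02


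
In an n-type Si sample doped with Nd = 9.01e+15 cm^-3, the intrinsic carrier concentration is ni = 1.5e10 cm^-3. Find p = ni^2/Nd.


Step 1: Since Nd >> ni, n ≈ Nd = 9.01e+15 cm^-3
Step 2: p = ni^2 / n = (1.5e10)^2 / 9.01e+15
Step 3: p = 2.25e20 / 9.01e+15 = 2.50e+04 cm^-3

2.50e+04


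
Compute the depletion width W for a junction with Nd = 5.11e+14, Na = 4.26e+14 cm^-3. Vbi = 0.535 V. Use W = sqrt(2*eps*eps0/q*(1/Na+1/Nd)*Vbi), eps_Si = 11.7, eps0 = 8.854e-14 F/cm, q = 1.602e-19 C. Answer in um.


Step 1: 1/Na + 1/Nd = 1/4.26e+14 + 1/5.11e+14 = 4.30437e-15
Step 2: 2*eps*eps0/q = 2*11.7*8.854e-14/1.602e-19 = 1.293281e+07
Step 3: W^2 = 1.293281e+07 * 4.30437e-15 * 0.535 = 2.97822e-08
Step 4: W = sqrt(2.97822e-08) = 1.726e-04 cm = 1.726 um

1.726


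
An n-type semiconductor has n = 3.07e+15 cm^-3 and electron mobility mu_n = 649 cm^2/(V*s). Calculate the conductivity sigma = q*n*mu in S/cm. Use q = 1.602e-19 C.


Step 1: sigma = q * n * mu
Step 2: sigma = 1.602e-19 * 3.07e+15 * 649
Step 3: sigma = 3.192e-01 S/cm

3.192e-01


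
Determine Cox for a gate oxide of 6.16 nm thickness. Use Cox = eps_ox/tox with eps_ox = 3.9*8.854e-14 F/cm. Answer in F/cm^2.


Step 1: eps_ox = 3.9 * 8.854e-14 = 3.45306e-13 F/cm
Step 2: tox in cm = 6.16 nm * 1e-7 = 6.1600e-07 cm
Step 3: Cox = 3.45306e-13 / 6.1600e-07 = 5.61e-07 F/cm^2

5.61e-07


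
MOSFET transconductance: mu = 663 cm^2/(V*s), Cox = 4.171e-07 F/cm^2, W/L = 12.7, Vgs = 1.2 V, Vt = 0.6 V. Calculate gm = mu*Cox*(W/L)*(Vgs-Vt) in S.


Step 1: Vov = Vgs - Vt = 1.2 - 0.6 = 0.6 V
Step 2: gm = mu * Cox * (W/L) * Vov
Step 3: gm = 663 * 4.171e-07 * 12.7 * 0.6 = 2.11e-03 S

2.11e-03


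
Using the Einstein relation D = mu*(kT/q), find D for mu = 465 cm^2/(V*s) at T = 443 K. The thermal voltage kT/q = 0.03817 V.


Step 1: D = mu * (kT/q)
Step 2: D = 465 * 0.03817
Step 3: D = 17.75 cm^2/s

17.75


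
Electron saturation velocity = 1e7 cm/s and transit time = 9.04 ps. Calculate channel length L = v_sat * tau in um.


Step 1: tau in seconds = 9.04 ps * 1e-12 = 9.0400e-12 s
Step 2: L = v_sat * tau = 1e7 * 9.0400e-12 = 9.0400e-05 cm
Step 3: L in um = 9.0400e-05 * 1e4 = 0.904 um

0.904


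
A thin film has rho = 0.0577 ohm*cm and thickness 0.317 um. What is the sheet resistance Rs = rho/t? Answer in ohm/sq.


Step 1: Convert thickness to cm: t = 0.317 um = 3.1700e-05 cm
Step 2: Rs = rho / t = 0.0577 / 3.1700e-05
Step 3: Rs = 1820.2 ohm/sq

1820.2


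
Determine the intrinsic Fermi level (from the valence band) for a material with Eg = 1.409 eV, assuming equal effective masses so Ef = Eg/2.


Step 1: For an intrinsic semiconductor, the Fermi level sits at midgap.
Step 2: Ef = Eg / 2 = 1.409 / 2 = 0.7045 eV

0.7045


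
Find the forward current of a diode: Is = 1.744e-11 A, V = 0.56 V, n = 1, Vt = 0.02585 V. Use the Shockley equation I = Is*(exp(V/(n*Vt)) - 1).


Step 1: V/(n*Vt) = 0.56/(1*0.02585) = 21.6634
Step 2: exp(21.6634) = 2.5603e+09
Step 3: I = 1.744e-11 * (2.5603e+09 - 1) = 4.47e-02 A

4.47e-02


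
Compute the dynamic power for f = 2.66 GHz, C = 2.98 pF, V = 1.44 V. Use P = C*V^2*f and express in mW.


Step 1: V^2 = 1.44^2 = 2.0736 V^2
Step 2: P = C*V^2*f = 2.98e-12 F * 2.0736 * 2.66e9 Hz
Step 3: P = 1.643701248e-02 W
Step 4: P = 16.437 mW

16.437


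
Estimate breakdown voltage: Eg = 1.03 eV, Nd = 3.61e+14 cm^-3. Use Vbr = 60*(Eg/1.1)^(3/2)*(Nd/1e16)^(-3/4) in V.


Step 1: Eg/1.1 = 1.03/1.1 = 0.936364
Step 2: (Eg/1.1)^1.5 = 0.936364^1.5 = 0.906081
Step 3: (Nd/1e16)^(-0.75) = (0.0361)^(-0.75) = 12.074512
Step 4: Vbr = 60 * 0.906081 * 12.074512 = 656.4 V

656.4


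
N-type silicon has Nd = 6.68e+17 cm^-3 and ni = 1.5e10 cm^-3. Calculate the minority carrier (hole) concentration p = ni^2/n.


Step 1: Since Nd >> ni, n ≈ Nd = 6.68e+17 cm^-3
Step 2: p = ni^2 / n = (1.5e10)^2 / 6.68e+17
Step 3: p = 2.25e20 / 6.68e+17 = 3.37e+02 cm^-3

3.37e+02


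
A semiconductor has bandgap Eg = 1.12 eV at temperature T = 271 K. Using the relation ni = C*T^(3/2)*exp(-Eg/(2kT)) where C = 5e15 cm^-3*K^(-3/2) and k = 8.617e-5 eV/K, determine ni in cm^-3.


Step 1: Compute kT = 8.617e-5 * 271 = 0.02335207 eV
Step 2: Exponent = -Eg/(2kT) = -1.12/(2*0.02335207) = -23.98074
Step 3: T^(3/2) = 271^1.5 = 4461.22
Step 4: ni = 5e15 * 4461.22 * exp(-23.98074) = 8.58e+08 cm^-3

8.58e+08


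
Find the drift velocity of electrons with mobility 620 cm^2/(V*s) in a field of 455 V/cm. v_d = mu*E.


Step 1: v_d = mu * E
Step 2: v_d = 620 * 455 = 282100
Step 3: v_d = 2.82e+05 cm/s

2.82e+05


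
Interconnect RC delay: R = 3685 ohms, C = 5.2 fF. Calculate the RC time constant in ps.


Step 1: tau = R * C
Step 2: tau = 3685 * 5.2 fF = 3685 * 5.2e-15 F
Step 3: tau = 1.9162e-11 s = 19.162 ps

19.162


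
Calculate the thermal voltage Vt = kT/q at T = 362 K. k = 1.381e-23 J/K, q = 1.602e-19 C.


Step 1: kT = 1.381e-23 * 362 = 4.99922e-21 J
Step 2: Vt = kT/q = 4.99922e-21 / 1.602e-19
Step 3: Vt = 0.03121 V

0.03121


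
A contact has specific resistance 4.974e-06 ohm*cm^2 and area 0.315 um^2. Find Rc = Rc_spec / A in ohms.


Step 1: Convert area to cm^2: 0.315 um^2 = 3.1500e-09 cm^2
Step 2: Rc = Rc_spec / A = 4.974e-06 / 3.1500e-09
Step 3: Rc = 1.58e+03 ohms

1.58e+03


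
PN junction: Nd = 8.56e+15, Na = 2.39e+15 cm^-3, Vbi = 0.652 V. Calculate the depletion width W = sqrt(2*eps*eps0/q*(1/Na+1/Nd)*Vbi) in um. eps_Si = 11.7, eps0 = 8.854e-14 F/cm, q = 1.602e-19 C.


Step 1: 1/Na + 1/Nd = 1/2.39e+15 + 1/8.56e+15 = 5.35232e-16
Step 2: 2*eps*eps0/q = 2*11.7*8.854e-14/1.602e-19 = 1.293281e+07
Step 3: W^2 = 1.293281e+07 * 5.35232e-16 * 0.652 = 4.51318e-09
Step 4: W = sqrt(4.51318e-09) = 6.718e-05 cm = 0.6718 um

0.6718


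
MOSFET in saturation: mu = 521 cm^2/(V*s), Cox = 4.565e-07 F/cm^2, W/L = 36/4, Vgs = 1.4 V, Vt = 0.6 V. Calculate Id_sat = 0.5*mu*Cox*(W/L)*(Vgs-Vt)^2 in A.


Step 1: Overdrive voltage Vov = Vgs - Vt = 1.4 - 0.6 = 0.8 V
Step 2: W/L = 36/4 = 9
Step 3: Id = 0.5 * 521 * 4.565e-07 * 9 * 0.8^2
Step 4: Id = 6.85e-04 A

6.85e-04


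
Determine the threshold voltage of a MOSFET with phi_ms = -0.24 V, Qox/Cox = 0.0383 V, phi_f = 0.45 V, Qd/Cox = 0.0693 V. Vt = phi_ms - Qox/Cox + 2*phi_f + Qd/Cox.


Step 1: Vt = phi_ms - Qox/Cox + 2*phi_f + Qd/Cox
Step 2: Vt = -0.24 - 0.0383 + 2*0.45 + 0.0693
Step 3: Vt = -0.24 - 0.0383 + 0.9 + 0.0693
Step 4: Vt = 0.691 V

0.691


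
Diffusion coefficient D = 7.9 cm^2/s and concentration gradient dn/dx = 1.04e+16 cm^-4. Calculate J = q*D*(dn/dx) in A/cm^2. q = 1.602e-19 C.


Step 1: J = q * D * (dn/dx)
Step 2: J = 1.602e-19 * 7.9 * 1.04e+16
Step 3: J = 1.32e-02 A/cm^2

1.32e-02


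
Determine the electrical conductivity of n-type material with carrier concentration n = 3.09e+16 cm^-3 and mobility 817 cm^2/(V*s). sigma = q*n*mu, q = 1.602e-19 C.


Step 1: sigma = q * n * mu
Step 2: sigma = 1.602e-19 * 3.09e+16 * 817
Step 3: sigma = 4.044e+00 S/cm

4.044e+00


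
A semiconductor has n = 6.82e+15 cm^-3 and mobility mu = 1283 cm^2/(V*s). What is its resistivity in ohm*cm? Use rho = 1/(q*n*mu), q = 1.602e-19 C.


Step 1: sigma = q * n * mu = 1.602e-19 * 6.82e+15 * 1283 = 1.40176e+00 S/cm
Step 2: rho = 1 / sigma = 1 / 1.40176e+00 = 0.7134 ohm*cm

0.7134


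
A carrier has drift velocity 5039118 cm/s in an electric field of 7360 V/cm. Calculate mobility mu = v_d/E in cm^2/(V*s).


Step 1: mu = v_d / E
Step 2: mu = 5039118 / 7360
Step 3: mu = 684.66 cm^2/(V*s)

684.66


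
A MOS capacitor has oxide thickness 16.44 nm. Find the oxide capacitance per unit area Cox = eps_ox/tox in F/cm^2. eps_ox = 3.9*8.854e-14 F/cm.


Step 1: eps_ox = 3.9 * 8.854e-14 = 3.45306e-13 F/cm
Step 2: tox in cm = 16.44 nm * 1e-7 = 1.6440e-06 cm
Step 3: Cox = 3.45306e-13 / 1.6440e-06 = 2.10e-07 F/cm^2

2.10e-07


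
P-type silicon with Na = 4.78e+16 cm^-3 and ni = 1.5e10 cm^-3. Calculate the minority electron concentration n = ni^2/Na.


Step 1: Majority hole concentration p ≈ Na = 4.78e+16 cm^-3
Step 2: n = ni^2 / Na = (1.5e10)^2 / 4.78e+16
Step 3: n = 4.71e+03 cm^-3

4.71e+03


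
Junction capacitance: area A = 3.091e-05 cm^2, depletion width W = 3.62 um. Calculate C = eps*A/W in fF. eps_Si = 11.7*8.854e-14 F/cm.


Step 1: eps_Si = 11.7 * 8.854e-14 = 1.035918e-12 F/cm
Step 2: W in cm = 3.62 * 1e-4 = 3.62e-04 cm
Step 3: C = 1.035918e-12 * 3.091e-05 / 3.62e-04 = 8.845366e-14 F
Step 4: C = 88.45 fF

88.45


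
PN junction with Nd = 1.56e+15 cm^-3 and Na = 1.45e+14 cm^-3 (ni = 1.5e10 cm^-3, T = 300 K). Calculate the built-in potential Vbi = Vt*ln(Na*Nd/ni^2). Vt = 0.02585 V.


Step 1: Compute Na*Nd/ni^2 = 1.45e+14 * 1.56e+15 / (1.5e10)^2 = 1.0053e+09
Step 2: ln(1.0053e+09) = 20.7286
Step 3: Vbi = 0.02585 * 20.7286 = 0.536 V

0.536


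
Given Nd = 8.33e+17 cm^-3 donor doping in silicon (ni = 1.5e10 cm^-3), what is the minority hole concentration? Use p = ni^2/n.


Step 1: Since Nd >> ni, n ≈ Nd = 8.33e+17 cm^-3
Step 2: p = ni^2 / n = (1.5e10)^2 / 8.33e+17
Step 3: p = 2.25e20 / 8.33e+17 = 2.70e+02 cm^-3

2.70e+02


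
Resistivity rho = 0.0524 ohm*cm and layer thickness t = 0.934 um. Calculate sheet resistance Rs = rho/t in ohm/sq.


Step 1: Convert thickness to cm: t = 0.934 um = 9.3400e-05 cm
Step 2: Rs = rho / t = 0.0524 / 9.3400e-05
Step 3: Rs = 561.0 ohm/sq

561.0


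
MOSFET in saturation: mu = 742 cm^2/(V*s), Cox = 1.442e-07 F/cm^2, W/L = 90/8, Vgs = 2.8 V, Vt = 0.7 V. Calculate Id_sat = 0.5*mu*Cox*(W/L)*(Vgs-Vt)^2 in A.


Step 1: Overdrive voltage Vov = Vgs - Vt = 2.8 - 0.7 = 2.1 V
Step 2: W/L = 90/8 = 11.25
Step 3: Id = 0.5 * 742 * 1.442e-07 * 11.25 * 2.1^2
Step 4: Id = 2.65e-03 A

2.65e-03


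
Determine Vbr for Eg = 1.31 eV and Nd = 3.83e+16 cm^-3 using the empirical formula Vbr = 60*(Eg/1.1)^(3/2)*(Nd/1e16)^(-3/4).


Step 1: Eg/1.1 = 1.31/1.1 = 1.190909
Step 2: (Eg/1.1)^1.5 = 1.190909^1.5 = 1.299624
Step 3: (Nd/1e16)^(-0.75) = (3.83)^(-0.75) = 0.365259
Step 4: Vbr = 60 * 1.299624 * 0.365259 = 28.5 V

28.5


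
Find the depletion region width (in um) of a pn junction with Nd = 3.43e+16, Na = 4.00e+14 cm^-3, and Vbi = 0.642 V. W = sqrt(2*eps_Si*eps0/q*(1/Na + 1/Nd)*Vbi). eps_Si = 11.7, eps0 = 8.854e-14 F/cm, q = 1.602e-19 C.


Step 1: 1/Na + 1/Nd = 1/4.00e+14 + 1/3.43e+16 = 2.52915e-15
Step 2: 2*eps*eps0/q = 2*11.7*8.854e-14/1.602e-19 = 1.293281e+07
Step 3: W^2 = 1.293281e+07 * 2.52915e-15 * 0.642 = 2.09992e-08
Step 4: W = sqrt(2.09992e-08) = 1.449e-04 cm = 1.449 um

1.449


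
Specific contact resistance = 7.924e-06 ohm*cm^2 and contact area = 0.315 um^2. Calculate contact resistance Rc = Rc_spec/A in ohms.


Step 1: Convert area to cm^2: 0.315 um^2 = 3.1500e-09 cm^2
Step 2: Rc = Rc_spec / A = 7.924e-06 / 3.1500e-09
Step 3: Rc = 2.52e+03 ohms

2.52e+03


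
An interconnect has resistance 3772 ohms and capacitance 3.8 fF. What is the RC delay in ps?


Step 1: tau = R * C
Step 2: tau = 3772 * 3.8 fF = 3772 * 3.8e-15 F
Step 3: tau = 1.43336e-11 s = 14.3336 ps

14.3336


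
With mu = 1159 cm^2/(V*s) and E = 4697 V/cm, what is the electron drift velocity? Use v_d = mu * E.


Step 1: v_d = mu * E
Step 2: v_d = 1159 * 4697 = 5443823
Step 3: v_d = 5.44e+06 cm/s

5.44e+06


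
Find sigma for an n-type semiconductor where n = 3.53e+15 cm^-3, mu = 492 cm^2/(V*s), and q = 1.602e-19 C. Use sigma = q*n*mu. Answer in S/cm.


Step 1: sigma = q * n * mu
Step 2: sigma = 1.602e-19 * 3.53e+15 * 492
Step 3: sigma = 2.782e-01 S/cm

2.782e-01


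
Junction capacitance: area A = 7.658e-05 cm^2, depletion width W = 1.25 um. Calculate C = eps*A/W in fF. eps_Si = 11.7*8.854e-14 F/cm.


Step 1: eps_Si = 11.7 * 8.854e-14 = 1.035918e-12 F/cm
Step 2: W in cm = 1.25 * 1e-4 = 1.25e-04 cm
Step 3: C = 1.035918e-12 * 7.658e-05 / 1.25e-04 = 6.346448e-13 F
Step 4: C = 634.64 fF

634.64


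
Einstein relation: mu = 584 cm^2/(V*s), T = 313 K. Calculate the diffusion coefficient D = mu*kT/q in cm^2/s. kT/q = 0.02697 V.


Step 1: D = mu * (kT/q)
Step 2: D = 584 * 0.02697
Step 3: D = 15.75 cm^2/s

15.75


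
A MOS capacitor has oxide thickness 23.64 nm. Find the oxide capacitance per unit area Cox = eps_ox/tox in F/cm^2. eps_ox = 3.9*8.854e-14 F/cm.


Step 1: eps_ox = 3.9 * 8.854e-14 = 3.45306e-13 F/cm
Step 2: tox in cm = 23.64 nm * 1e-7 = 2.3640e-06 cm
Step 3: Cox = 3.45306e-13 / 2.3640e-06 = 1.46e-07 F/cm^2

1.46e-07


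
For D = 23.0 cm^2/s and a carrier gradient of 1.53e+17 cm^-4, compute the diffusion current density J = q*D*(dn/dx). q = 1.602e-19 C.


Step 1: J = q * D * (dn/dx)
Step 2: J = 1.602e-19 * 23.0 * 1.53e+17
Step 3: J = 5.64e-01 A/cm^2

5.64e-01


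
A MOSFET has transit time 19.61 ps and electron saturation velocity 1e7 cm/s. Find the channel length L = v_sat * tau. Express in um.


Step 1: tau in seconds = 19.61 ps * 1e-12 = 1.9610e-11 s
Step 2: L = v_sat * tau = 1e7 * 1.9610e-11 = 1.9610e-04 cm
Step 3: L in um = 1.9610e-04 * 1e4 = 1.961 um

1.961


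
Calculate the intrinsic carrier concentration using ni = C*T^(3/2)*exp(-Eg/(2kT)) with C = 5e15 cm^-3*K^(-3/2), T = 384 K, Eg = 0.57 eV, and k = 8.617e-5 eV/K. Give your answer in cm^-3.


Step 1: Compute kT = 8.617e-5 * 384 = 0.03308928 eV
Step 2: Exponent = -Eg/(2kT) = -0.57/(2*0.03308928) = -8.61306
Step 3: T^(3/2) = 384^1.5 = 7524.83
Step 4: ni = 5e15 * 7524.83 * exp(-8.61306) = 6.84e+15 cm^-3

6.84e+15


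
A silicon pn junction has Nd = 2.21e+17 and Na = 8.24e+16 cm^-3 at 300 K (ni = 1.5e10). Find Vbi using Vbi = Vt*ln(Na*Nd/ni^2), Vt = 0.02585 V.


Step 1: Compute Na*Nd/ni^2 = 8.24e+16 * 2.21e+17 / (1.5e10)^2 = 8.0935e+13
Step 2: ln(8.0935e+13) = 32.0247
Step 3: Vbi = 0.02585 * 32.0247 = 0.828 V

0.828


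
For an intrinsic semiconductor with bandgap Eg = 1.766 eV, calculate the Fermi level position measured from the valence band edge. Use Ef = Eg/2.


Step 1: For an intrinsic semiconductor, the Fermi level sits at midgap.
Step 2: Ef = Eg / 2 = 1.766 / 2 = 0.883 eV

0.883


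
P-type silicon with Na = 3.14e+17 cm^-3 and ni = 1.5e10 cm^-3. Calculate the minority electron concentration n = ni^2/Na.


Step 1: Majority hole concentration p ≈ Na = 3.14e+17 cm^-3
Step 2: n = ni^2 / Na = (1.5e10)^2 / 3.14e+17
Step 3: n = 7.17e+02 cm^-3

7.17e+02


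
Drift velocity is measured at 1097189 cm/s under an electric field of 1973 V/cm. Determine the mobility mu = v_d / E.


Step 1: mu = v_d / E
Step 2: mu = 1097189 / 1973
Step 3: mu = 556.1 cm^2/(V*s)

556.1


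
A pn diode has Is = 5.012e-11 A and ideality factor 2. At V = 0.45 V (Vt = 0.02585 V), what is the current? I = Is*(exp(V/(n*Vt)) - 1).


Step 1: V/(n*Vt) = 0.45/(2*0.02585) = 8.7041
Step 2: exp(8.7041) = 6.0276e+03
Step 3: I = 5.012e-11 * (6.0276e+03 - 1) = 3.02e-07 A

3.02e-07


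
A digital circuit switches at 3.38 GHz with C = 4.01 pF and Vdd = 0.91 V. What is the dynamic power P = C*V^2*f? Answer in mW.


Step 1: V^2 = 0.91^2 = 0.8281 V^2
Step 2: P = C*V^2*f = 4.01e-12 F * 0.8281 * 3.38e9 Hz
Step 3: P = 1.122390178e-02 W
Step 4: P = 11.224 mW

11.224


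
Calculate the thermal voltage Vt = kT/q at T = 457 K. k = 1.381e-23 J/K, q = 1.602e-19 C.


Step 1: kT = 1.381e-23 * 457 = 6.31117e-21 J
Step 2: Vt = kT/q = 6.31117e-21 / 1.602e-19
Step 3: Vt = 0.0394 V

0.0394


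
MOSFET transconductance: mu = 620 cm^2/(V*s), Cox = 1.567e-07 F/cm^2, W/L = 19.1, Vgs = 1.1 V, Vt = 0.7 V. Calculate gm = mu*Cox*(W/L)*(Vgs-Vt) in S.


Step 1: Vov = Vgs - Vt = 1.1 - 0.7 = 0.4 V
Step 2: gm = mu * Cox * (W/L) * Vov
Step 3: gm = 620 * 1.567e-07 * 19.1 * 0.4 = 7.42e-04 S

7.42e-04


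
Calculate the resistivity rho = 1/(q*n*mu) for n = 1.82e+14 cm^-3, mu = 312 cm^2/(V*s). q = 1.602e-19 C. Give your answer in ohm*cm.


Step 1: sigma = q * n * mu = 1.602e-19 * 1.82e+14 * 312 = 9.09680e-03 S/cm
Step 2: rho = 1 / sigma = 1 / 9.09680e-03 = 109.9 ohm*cm

109.9


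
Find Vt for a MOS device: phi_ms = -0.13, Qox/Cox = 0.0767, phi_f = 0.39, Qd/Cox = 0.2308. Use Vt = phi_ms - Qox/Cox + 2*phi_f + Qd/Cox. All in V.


Step 1: Vt = phi_ms - Qox/Cox + 2*phi_f + Qd/Cox
Step 2: Vt = -0.13 - 0.0767 + 2*0.39 + 0.2308
Step 3: Vt = -0.13 - 0.0767 + 0.78 + 0.2308
Step 4: Vt = 0.8041 V

0.8041


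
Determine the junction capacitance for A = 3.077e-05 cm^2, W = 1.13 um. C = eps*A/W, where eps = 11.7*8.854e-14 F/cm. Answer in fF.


Step 1: eps_Si = 11.7 * 8.854e-14 = 1.035918e-12 F/cm
Step 2: W in cm = 1.13 * 1e-4 = 1.13e-04 cm
Step 3: C = 1.035918e-12 * 3.077e-05 / 1.13e-04 = 2.820814e-13 F
Step 4: C = 282.08 fF

282.08


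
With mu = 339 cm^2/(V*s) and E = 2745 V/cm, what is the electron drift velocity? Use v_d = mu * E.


Step 1: v_d = mu * E
Step 2: v_d = 339 * 2745 = 930555
Step 3: v_d = 9.31e+05 cm/s

9.31e+05


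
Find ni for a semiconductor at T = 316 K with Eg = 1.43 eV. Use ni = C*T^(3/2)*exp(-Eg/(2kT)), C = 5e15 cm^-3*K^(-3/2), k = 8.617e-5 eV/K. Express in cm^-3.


Step 1: Compute kT = 8.617e-5 * 316 = 0.02722972 eV
Step 2: Exponent = -Eg/(2kT) = -1.43/(2*0.02722972) = -26.25807
Step 3: T^(3/2) = 316^1.5 = 5617.34
Step 4: ni = 5e15 * 5617.34 * exp(-26.25807) = 1.11e+08 cm^-3

1.11e+08


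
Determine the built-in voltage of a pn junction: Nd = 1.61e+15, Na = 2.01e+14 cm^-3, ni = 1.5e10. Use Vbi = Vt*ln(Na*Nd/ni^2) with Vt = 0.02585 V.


Step 1: Compute Na*Nd/ni^2 = 2.01e+14 * 1.61e+15 / (1.5e10)^2 = 1.4383e+09
Step 2: ln(1.4383e+09) = 21.0867
Step 3: Vbi = 0.02585 * 21.0867 = 0.545 V

0.545


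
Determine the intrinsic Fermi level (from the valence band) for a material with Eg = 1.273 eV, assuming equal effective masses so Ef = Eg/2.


Step 1: For an intrinsic semiconductor, the Fermi level sits at midgap.
Step 2: Ef = Eg / 2 = 1.273 / 2 = 0.6365 eV

0.6365


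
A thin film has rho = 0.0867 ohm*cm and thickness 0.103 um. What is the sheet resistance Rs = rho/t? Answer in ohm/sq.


Step 1: Convert thickness to cm: t = 0.103 um = 1.0300e-05 cm
Step 2: Rs = rho / t = 0.0867 / 1.0300e-05
Step 3: Rs = 8417.5 ohm/sq

8417.5


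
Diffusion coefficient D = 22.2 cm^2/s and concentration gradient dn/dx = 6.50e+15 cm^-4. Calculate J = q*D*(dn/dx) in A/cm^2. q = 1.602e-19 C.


Step 1: J = q * D * (dn/dx)
Step 2: J = 1.602e-19 * 22.2 * 6.50e+15
Step 3: J = 2.31e-02 A/cm^2

2.31e-02


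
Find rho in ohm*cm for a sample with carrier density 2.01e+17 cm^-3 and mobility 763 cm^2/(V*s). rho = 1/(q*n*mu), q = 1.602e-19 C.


Step 1: sigma = q * n * mu = 1.602e-19 * 2.01e+17 * 763 = 2.45688e+01 S/cm
Step 2: rho = 1 / sigma = 1 / 2.45688e+01 = 0.0407 ohm*cm

0.0407


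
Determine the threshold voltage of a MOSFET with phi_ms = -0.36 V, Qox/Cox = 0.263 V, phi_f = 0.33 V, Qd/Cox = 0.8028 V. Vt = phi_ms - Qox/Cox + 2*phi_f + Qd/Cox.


Step 1: Vt = phi_ms - Qox/Cox + 2*phi_f + Qd/Cox
Step 2: Vt = -0.36 - 0.263 + 2*0.33 + 0.8028
Step 3: Vt = -0.36 - 0.263 + 0.66 + 0.8028
Step 4: Vt = 0.8398 V

0.8398


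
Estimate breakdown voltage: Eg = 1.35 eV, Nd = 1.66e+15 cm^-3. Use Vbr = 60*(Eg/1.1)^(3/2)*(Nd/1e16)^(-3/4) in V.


Step 1: Eg/1.1 = 1.35/1.1 = 1.227273
Step 2: (Eg/1.1)^1.5 = 1.227273^1.5 = 1.359602
Step 3: (Nd/1e16)^(-0.75) = (0.166)^(-0.75) = 3.845200
Step 4: Vbr = 60 * 1.359602 * 3.845200 = 313.7 V

313.7


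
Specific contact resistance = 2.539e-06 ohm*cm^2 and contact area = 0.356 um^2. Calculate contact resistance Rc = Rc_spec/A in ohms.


Step 1: Convert area to cm^2: 0.356 um^2 = 3.5600e-09 cm^2
Step 2: Rc = Rc_spec / A = 2.539e-06 / 3.5600e-09
Step 3: Rc = 7.13e+02 ohms

7.13e+02


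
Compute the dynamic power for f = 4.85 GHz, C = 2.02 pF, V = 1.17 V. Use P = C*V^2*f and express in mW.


Step 1: V^2 = 1.17^2 = 1.3689 V^2
Step 2: P = C*V^2*f = 2.02e-12 F * 1.3689 * 4.85e9 Hz
Step 3: P = 1.34111133e-02 W
Step 4: P = 13.411 mW

13.411


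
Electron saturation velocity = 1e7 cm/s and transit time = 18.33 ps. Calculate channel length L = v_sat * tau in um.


Step 1: tau in seconds = 18.33 ps * 1e-12 = 1.8330e-11 s
Step 2: L = v_sat * tau = 1e7 * 1.8330e-11 = 1.8330e-04 cm
Step 3: L in um = 1.8330e-04 * 1e4 = 1.833 um

1.833


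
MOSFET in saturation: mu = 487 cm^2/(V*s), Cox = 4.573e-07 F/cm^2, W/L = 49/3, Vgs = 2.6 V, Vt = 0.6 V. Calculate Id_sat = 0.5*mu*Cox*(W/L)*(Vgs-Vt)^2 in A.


Step 1: Overdrive voltage Vov = Vgs - Vt = 2.6 - 0.6 = 2.0 V
Step 2: W/L = 49/3 = 16.3333
Step 3: Id = 0.5 * 487 * 4.573e-07 * 16.3333 * 2.0^2
Step 4: Id = 7.28e-03 A

7.28e-03


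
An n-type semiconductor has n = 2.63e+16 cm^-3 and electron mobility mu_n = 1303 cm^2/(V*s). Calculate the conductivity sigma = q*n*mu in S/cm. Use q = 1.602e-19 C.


Step 1: sigma = q * n * mu
Step 2: sigma = 1.602e-19 * 2.63e+16 * 1303
Step 3: sigma = 5.490e+00 S/cm

5.490e+00


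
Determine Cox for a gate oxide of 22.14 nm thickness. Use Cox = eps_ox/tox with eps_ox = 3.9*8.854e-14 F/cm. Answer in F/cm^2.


Step 1: eps_ox = 3.9 * 8.854e-14 = 3.45306e-13 F/cm
Step 2: tox in cm = 22.14 nm * 1e-7 = 2.2140e-06 cm
Step 3: Cox = 3.45306e-13 / 2.2140e-06 = 1.56e-07 F/cm^2

1.56e-07


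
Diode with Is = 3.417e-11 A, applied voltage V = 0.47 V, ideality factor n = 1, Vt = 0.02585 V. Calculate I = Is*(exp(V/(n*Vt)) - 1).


Step 1: V/(n*Vt) = 0.47/(1*0.02585) = 18.1818
Step 2: exp(18.1818) = 7.8751e+07
Step 3: I = 3.417e-11 * (7.8751e+07 - 1) = 2.69e-03 A

2.69e-03


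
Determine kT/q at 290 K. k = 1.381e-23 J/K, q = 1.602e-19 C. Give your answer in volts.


Step 1: kT = 1.381e-23 * 290 = 4.0049e-21 J
Step 2: Vt = kT/q = 4.0049e-21 / 1.602e-19
Step 3: Vt = 0.025 V

0.025


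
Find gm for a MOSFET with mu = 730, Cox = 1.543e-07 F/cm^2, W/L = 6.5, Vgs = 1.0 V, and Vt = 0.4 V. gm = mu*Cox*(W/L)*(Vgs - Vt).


Step 1: Vov = Vgs - Vt = 1.0 - 0.4 = 0.6 V
Step 2: gm = mu * Cox * (W/L) * Vov
Step 3: gm = 730 * 1.543e-07 * 6.5 * 0.6 = 4.39e-04 S

4.39e-04


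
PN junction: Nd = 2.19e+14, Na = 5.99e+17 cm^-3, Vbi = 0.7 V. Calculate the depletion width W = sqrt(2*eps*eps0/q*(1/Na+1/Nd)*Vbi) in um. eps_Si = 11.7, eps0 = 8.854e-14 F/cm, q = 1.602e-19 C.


Step 1: 1/Na + 1/Nd = 1/5.99e+17 + 1/2.19e+14 = 4.56788e-15
Step 2: 2*eps*eps0/q = 2*11.7*8.854e-14/1.602e-19 = 1.293281e+07
Step 3: W^2 = 1.293281e+07 * 4.56788e-15 * 0.7 = 4.13529e-08
Step 4: W = sqrt(4.13529e-08) = 2.034e-04 cm = 2.034 um

2.034


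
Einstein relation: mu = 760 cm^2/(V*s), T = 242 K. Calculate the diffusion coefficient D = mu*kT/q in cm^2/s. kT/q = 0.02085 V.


Step 1: D = mu * (kT/q)
Step 2: D = 760 * 0.02085
Step 3: D = 15.85 cm^2/s

15.85


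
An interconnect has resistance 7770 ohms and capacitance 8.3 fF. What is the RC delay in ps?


Step 1: tau = R * C
Step 2: tau = 7770 * 8.3 fF = 7770 * 8.3e-15 F
Step 3: tau = 6.4491e-11 s = 64.491 ps

64.491


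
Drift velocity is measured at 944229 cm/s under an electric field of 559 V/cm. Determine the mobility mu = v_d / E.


Step 1: mu = v_d / E
Step 2: mu = 944229 / 559
Step 3: mu = 1689.14 cm^2/(V*s)

1689.14


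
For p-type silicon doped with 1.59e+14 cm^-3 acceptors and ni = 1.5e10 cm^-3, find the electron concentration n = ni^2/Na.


Step 1: Majority hole concentration p ≈ Na = 1.59e+14 cm^-3
Step 2: n = ni^2 / Na = (1.5e10)^2 / 1.59e+14
Step 3: n = 1.42e+06 cm^-3

1.42e+06


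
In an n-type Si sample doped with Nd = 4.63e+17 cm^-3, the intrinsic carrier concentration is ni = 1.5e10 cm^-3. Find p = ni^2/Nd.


Step 1: Since Nd >> ni, n ≈ Nd = 4.63e+17 cm^-3
Step 2: p = ni^2 / n = (1.5e10)^2 / 4.63e+17
Step 3: p = 2.25e20 / 4.63e+17 = 4.86e+02 cm^-3

4.86e+02


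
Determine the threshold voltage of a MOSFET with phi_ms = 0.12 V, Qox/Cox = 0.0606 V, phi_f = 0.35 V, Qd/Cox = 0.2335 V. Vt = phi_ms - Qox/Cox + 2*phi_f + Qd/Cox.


Step 1: Vt = phi_ms - Qox/Cox + 2*phi_f + Qd/Cox
Step 2: Vt = 0.12 - 0.0606 + 2*0.35 + 0.2335
Step 3: Vt = 0.12 - 0.0606 + 0.7 + 0.2335
Step 4: Vt = 0.9929 V

0.9929


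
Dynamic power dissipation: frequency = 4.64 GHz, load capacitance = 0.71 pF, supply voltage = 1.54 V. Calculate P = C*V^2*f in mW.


Step 1: V^2 = 1.54^2 = 2.3716 V^2
Step 2: P = C*V^2*f = 0.71e-12 F * 2.3716 * 4.64e9 Hz
Step 3: P = 7.81299904e-03 W
Step 4: P = 7.813 mW

7.813


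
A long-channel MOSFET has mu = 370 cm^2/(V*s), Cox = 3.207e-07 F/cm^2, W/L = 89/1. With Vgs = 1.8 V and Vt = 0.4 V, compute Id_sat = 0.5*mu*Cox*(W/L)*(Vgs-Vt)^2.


Step 1: Overdrive voltage Vov = Vgs - Vt = 1.8 - 0.4 = 1.4 V
Step 2: W/L = 89/1 = 89
Step 3: Id = 0.5 * 370 * 3.207e-07 * 89 * 1.4^2
Step 4: Id = 1.03e-02 A

1.03e-02


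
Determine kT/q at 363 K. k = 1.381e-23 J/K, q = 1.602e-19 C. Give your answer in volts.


Step 1: kT = 1.381e-23 * 363 = 5.01303e-21 J
Step 2: Vt = kT/q = 5.01303e-21 / 1.602e-19
Step 3: Vt = 0.03129 V

0.03129


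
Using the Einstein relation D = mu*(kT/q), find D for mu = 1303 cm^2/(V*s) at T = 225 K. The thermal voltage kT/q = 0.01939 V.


Step 1: D = mu * (kT/q)
Step 2: D = 1303 * 0.01939
Step 3: D = 25.27 cm^2/s

25.27


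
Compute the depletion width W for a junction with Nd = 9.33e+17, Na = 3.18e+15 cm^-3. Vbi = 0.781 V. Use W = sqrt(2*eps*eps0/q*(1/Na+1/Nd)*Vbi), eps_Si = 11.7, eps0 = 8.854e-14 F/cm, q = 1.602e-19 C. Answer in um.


Step 1: 1/Na + 1/Nd = 1/3.18e+15 + 1/9.33e+17 = 3.15537e-16
Step 2: 2*eps*eps0/q = 2*11.7*8.854e-14/1.602e-19 = 1.293281e+07
Step 3: W^2 = 1.293281e+07 * 3.15537e-16 * 0.781 = 3.18709e-09
Step 4: W = sqrt(3.18709e-09) = 5.645e-05 cm = 0.5645 um

0.5645


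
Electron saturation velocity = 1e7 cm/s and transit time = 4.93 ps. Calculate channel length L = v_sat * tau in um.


Step 1: tau in seconds = 4.93 ps * 1e-12 = 4.9300e-12 s
Step 2: L = v_sat * tau = 1e7 * 4.9300e-12 = 4.9300e-05 cm
Step 3: L in um = 4.9300e-05 * 1e4 = 0.493 um

0.493
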